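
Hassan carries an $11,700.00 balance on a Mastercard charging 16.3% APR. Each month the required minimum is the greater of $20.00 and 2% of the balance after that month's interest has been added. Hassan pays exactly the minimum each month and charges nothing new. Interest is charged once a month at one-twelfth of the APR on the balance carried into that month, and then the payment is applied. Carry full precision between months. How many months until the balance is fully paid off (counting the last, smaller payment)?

451 months

Monthly rate r = 16.3%/12 = 1.35833% = 0.0135833.
While 2% of the post-interest balance exceeds $20.00, each month B ← (B·(1+r))·(1 − 0.02), i.e. B shrinks by the factor (1+r)·0.98 = 0.99331.
This holds for months 1–369. Entering month 370 the balance is $983.44; 2% of the post-interest balance is now below $20.00, so the flat $20.00 minimum applies from here.
From month 370 a fixed $20.00 at rate r clears $983.44 in 82 more payments. Total: 369 + 82 = 451 months.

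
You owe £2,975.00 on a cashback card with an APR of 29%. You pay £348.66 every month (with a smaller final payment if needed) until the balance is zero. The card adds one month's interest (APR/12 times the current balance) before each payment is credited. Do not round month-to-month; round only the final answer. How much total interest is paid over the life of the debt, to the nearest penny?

£397.74

Monthly rate r = 29%/12 = 2.41667% = 0.0241667.
Payoff takes n = ⌈−ln(1 − rB₀/P)/ln(1+r)⌉ = ⌈9.671⌉ = 10 payments; the last is £234.80.
Total paid = 9·£348.66 + £234.80 = £3,372.74.
Total interest = total paid − principal = £3,372.74 − £2,975.00 = £397.74.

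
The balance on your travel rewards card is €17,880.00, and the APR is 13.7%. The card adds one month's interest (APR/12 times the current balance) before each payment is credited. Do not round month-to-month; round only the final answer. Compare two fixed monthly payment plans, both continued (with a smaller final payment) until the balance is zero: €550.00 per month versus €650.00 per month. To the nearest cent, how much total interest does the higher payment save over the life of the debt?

Monthly rate r = 13.7%/12 = 1.14167% = 0.0114167.
At €550.00/mo: n = ⌈−ln(1 − rB₀/P)/ln(1+r)⌉ = 41 payments (last €474.01); total interest = total paid − €17,880.00 = €4,594.01.
At €650.00/mo: 34 payments (last €133.98); total interest €3,703.98.
Interest saved = €4,594.01 − €3,703.98 = €890.03.

€890.03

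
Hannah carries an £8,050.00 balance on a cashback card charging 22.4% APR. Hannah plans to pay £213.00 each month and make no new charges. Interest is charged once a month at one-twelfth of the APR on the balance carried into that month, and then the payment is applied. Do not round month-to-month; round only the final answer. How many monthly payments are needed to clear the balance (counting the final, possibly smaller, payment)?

67 months

Monthly rate r = 22.4%/12 = 1.86667% = 0.0186667.
Recurrence: B ← B·(1+r) − £213.00.
Month 1: interest £150.27; balance after payment £7,987.27.
Month 2: interest £149.10; balance after payment £7,923.36.
Closed form: n = −ln(1 − rB₀/P)/ln(1+r) = −ln(0.29452)/ln(1.01867) ≈ 66.095, so the balance reaches zero during payment 67.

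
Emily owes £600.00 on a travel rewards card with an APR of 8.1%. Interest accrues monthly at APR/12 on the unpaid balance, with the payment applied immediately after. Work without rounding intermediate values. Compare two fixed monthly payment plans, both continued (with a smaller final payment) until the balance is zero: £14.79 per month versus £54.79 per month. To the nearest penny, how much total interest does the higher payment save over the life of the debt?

Monthly rate r = 8.1%/12 = 0.675% = 0.00675.
At £14.79/mo: n = ⌈−ln(1 − rB₀/P)/ln(1+r)⌉ = 48 payments (last £8.35); total interest = total paid − £600.00 = £103.48.
At £54.79/mo: 12 payments (last £22.79); total interest £25.48.
Interest saved = £103.48 − £25.48 = £78.00.

£78.00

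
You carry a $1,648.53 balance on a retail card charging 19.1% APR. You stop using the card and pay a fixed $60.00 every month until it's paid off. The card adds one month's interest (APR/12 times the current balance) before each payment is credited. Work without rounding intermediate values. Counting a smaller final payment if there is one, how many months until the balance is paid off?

37 months

Monthly rate r = 19.1%/12 = 1.59167% = 0.0159167.
Recurrence: B ← B·(1+r) − $60.00.
Month 1: interest $26.24; balance after payment $1,614.77.
Month 2: interest $25.70; balance after payment $1,580.47.
Closed form: n = −ln(1 − rB₀/P)/ln(1+r) = −ln(0.56268)/ln(1.01592) ≈ 36.415, so the balance reaches zero during payment 37.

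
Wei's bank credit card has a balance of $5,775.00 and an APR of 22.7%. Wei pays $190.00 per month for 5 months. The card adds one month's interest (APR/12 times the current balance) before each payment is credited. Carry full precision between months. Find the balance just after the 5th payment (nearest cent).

$5,355.65

Monthly rate r = 22.7%/12 = 1.89167% = 0.0189167.
Each month: B ← B·(1+r) − $190.00.
Month 1: interest $109.24; balance after payment $5,694.24.
Month 2: interest $107.72; balance after payment $5,611.96.
Month 3: interest $106.16; balance after payment $5,528.12.
Month 4: interest $104.57; balance after payment $5,442.69.
Month 5: interest $102.96; balance after payment $5,355.65.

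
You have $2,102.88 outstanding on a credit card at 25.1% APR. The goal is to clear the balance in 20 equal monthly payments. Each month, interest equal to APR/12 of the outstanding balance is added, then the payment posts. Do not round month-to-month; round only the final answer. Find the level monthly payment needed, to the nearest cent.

Monthly rate r = 25.1%/12 = 2.09167% = 0.0209167.
Level-payment amortization: P = B₀·r / (1 − (1+r)^(−n)) = 2102.88·0.0209167 / (1 − 1.02092^(−20)).
Denominator 1 − (1+r)^(−20) = 0.339011165.
P = 43.9852 / 0.339011165 ≈ 129.75.

$129.75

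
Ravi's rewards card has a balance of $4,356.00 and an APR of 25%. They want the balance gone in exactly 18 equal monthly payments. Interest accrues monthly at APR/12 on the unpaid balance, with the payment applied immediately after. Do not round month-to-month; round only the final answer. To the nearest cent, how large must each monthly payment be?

$292.69

Monthly rate r = 25%/12 = 2.08333% = 0.0208333.
Level-payment amortization: P = B₀·r / (1 − (1+r)^(−n)) = 4356.00·0.0208333 / (1 − 1.02083^(−18)).
Denominator 1 − (1+r)^(−18) = 0.310057604.
P = 90.75 / 0.310057604 ≈ 292.69.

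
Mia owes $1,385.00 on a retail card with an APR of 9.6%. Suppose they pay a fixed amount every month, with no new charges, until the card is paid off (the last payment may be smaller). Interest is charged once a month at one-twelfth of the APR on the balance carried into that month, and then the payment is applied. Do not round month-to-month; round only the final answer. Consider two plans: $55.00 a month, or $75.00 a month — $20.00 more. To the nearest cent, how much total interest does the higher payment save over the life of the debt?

$48.19

Monthly rate r = 9.6%/12 = 0.8% = 0.008.
At $55.00/mo: n = ⌈−ln(1 − rB₀/P)/ln(1+r)⌉ = 29 payments (last $12.84); total interest = total paid − $1,385.00 = $167.84.
At $75.00/mo: 21 payments (last $4.65); total interest $119.65.
Interest saved = $167.84 − $119.65 = $48.19.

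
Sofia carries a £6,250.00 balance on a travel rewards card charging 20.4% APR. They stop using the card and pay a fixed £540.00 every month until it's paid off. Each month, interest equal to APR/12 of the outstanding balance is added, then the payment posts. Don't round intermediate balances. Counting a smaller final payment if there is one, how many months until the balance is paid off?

Monthly rate r = 20.4%/12 = 1.7% = 0.017.
Recurrence: B ← B·(1+r) − £540.00.
Month 1: interest £106.25; balance after payment £5,816.25.
Month 2: interest £98.88; balance after payment £5,375.13.
Closed form: n = −ln(1 − rB₀/P)/ln(1+r) = −ln(0.80324)/ln(1.017) ≈ 12.998, so the balance reaches zero during payment 13.

13 months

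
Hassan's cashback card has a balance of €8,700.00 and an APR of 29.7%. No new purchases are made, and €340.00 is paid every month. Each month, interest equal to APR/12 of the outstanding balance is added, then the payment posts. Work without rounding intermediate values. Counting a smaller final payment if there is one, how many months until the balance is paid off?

Monthly rate r = 29.7%/12 = 2.475% = 0.02475.
Recurrence: B ← B·(1+r) − €340.00.
Month 1: interest €215.32; balance after payment €8,575.33.
Month 2: interest €212.24; balance after payment €8,447.56.
Closed form: n = −ln(1 − rB₀/P)/ln(1+r) = −ln(0.36669)/ln(1.02475) ≈ 41.034, so the balance reaches zero during payment 42.

42 months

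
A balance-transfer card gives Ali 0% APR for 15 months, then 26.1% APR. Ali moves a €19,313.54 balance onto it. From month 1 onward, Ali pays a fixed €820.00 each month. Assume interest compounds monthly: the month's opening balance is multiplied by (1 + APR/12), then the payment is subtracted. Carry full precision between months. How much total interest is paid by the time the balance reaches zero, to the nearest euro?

€833

Promo months 1–15 at r₀ = 0%/12 = 0; months 16+ at r₁ = 26.1%/12 = 0.02175.
After month 15 (no interest yet): B = €19,313.54 − 15·€820.00 = €7,013.54.
Then at r₁ with €820.00/mo: n₂ = −ln(1 − r₁·B/P)/ln(1+r₁) ≈ 9.57 → 10 more payments.
Total paid = 24·€820.00 + €466.34 = €20,146.34; interest = €20,146.34 − €19,313.54 = €832.80.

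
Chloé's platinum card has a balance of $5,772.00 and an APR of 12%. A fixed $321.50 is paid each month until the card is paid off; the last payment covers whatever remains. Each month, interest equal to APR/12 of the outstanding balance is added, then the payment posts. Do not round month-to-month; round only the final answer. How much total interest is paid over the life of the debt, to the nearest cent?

Monthly rate r = 12%/12 = 1% = 0.01.
Payoff takes n = ⌈−ln(1 − rB₀/P)/ln(1+r)⌉ = ⌈19.887⌉ = 20 payments; the last is $285.33.
Total paid = 19·$321.50 + $285.33 = $6,393.83.
Total interest = total paid − principal = $6,393.83 − $5,772.00 = $621.83.

$621.83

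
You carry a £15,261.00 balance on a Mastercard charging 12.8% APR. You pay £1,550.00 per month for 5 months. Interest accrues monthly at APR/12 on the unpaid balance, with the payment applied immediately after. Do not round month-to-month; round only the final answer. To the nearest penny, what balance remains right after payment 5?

£8,175.36

Monthly rate r = 12.8%/12 = 1.06667% = 0.0106667.
Each month: B ← B·(1+r) − £1,550.00.
Month 1: interest £162.78; balance after payment £13,873.78.
Month 2: interest £147.99; balance after payment £12,471.77.
Month 3: interest £133.03; balance after payment £11,054.80.
Month 4: interest £117.92; balance after payment £9,622.72.
Month 5: interest £102.64; balance after payment £8,175.36.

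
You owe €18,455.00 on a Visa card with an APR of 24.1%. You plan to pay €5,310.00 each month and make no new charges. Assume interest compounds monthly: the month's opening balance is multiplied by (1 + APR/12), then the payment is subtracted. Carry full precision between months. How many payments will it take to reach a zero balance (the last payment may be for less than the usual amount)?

4 months

Monthly rate r = 24.1%/12 = 2.00833% = 0.0200833.
Recurrence: B ← B·(1+r) − €5,310.00.
Month 1: interest €370.64; balance after payment €13,515.64.
Month 2: interest €271.44; balance after payment €8,477.08.
Month 3: interest €170.25; balance after payment €3,337.32.
Month 4: interest €67.02; balance after payment €0.00.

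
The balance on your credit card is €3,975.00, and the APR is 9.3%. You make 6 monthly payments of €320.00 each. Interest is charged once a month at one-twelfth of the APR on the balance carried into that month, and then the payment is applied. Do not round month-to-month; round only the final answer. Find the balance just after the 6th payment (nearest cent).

€2,205.87

Monthly rate r = 9.3%/12 = 0.775% = 0.00775.
Each month: B ← B·(1+r) − €320.00.
Month 1: interest €30.81; balance after payment €3,685.81.
Month 2: interest €28.56; balance after payment €3,394.37.
Month 3: interest €26.31; balance after payment €3,100.68.
Month 4: interest €24.03; balance after payment €2,804.71.
Month 5: interest €21.74; balance after payment €2,506.44.
Month 6: interest €19.42; balance after payment €2,205.87.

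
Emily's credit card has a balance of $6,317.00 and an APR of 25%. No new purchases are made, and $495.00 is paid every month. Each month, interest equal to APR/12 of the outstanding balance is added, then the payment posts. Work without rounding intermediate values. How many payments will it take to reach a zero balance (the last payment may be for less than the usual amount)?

15 months

Monthly rate r = 25%/12 = 2.08333% = 0.0208333.
Recurrence: B ← B·(1+r) − $495.00.
Month 1: interest $131.60; balance after payment $5,953.60.
Month 2: interest $124.03; balance after payment $5,582.64.
Closed form: n = −ln(1 − rB₀/P)/ln(1+r) = −ln(0.73413)/ln(1.02083) ≈ 14.989, so the balance reaches zero during payment 15.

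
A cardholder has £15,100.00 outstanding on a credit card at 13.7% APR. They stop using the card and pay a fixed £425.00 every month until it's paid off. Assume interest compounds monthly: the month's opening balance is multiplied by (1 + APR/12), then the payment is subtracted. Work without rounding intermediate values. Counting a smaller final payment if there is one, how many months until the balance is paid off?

46 months

Monthly rate r = 13.7%/12 = 1.14167% = 0.0114167.
Recurrence: B ← B·(1+r) − £425.00.
Month 1: interest £172.39; balance after payment £14,847.39.
Month 2: interest £169.51; balance after payment £14,591.90.
Closed form: n = −ln(1 − rB₀/P)/ln(1+r) = −ln(0.59437)/ln(1.01142) ≈ 45.829, so the balance reaches zero during payment 46.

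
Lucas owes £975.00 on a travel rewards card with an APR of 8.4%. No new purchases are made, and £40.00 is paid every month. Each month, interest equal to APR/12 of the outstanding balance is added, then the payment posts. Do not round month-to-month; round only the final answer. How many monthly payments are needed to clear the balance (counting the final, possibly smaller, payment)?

27 months

Monthly rate r = 8.4%/12 = 0.7% = 0.007.
Recurrence: B ← B·(1+r) − £40.00.
Month 1: interest £6.83; balance after payment £941.83.
Month 2: interest £6.59; balance after payment £908.42.
Closed form: n = −ln(1 − rB₀/P)/ln(1+r) = −ln(0.82937)/ln(1.007) ≈ 26.820, so the balance reaches zero during payment 27.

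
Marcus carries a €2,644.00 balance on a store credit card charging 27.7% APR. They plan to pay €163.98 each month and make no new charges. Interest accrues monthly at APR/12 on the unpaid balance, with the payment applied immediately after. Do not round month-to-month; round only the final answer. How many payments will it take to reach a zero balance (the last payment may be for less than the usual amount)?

Monthly rate r = 27.7%/12 = 2.30833% = 0.0230833.
Recurrence: B ← B·(1+r) − €163.98.
Month 1: interest €61.03; balance after payment €2,541.05.
Month 2: interest €58.66; balance after payment €2,435.73.
Closed form: n = −ln(1 − rB₀/P)/ln(1+r) = −ln(0.62781)/ln(1.02308) ≈ 20.399, so the balance reaches zero during payment 21.

21 months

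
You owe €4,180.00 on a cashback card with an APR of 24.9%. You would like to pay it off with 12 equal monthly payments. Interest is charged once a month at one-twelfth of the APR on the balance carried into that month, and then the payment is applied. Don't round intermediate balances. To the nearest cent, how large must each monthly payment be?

€397.08

Monthly rate r = 24.9%/12 = 2.075% = 0.02075.
Level-payment amortization: P = B₀·r / (1 − (1+r)^(−n)) = 4180.00·0.02075 / (1 − 1.02075^(−12)).
Denominator 1 − (1+r)^(−12) = 0.218430979.
P = 86.735 / 0.218430979 ≈ 397.08.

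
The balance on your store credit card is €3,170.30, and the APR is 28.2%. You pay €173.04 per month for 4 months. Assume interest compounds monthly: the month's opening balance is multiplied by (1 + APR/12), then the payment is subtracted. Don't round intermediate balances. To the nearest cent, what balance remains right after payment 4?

€2,762.04

Monthly rate r = 28.2%/12 = 2.35% = 0.0235.
Each month: B ← B·(1+r) − €173.04.
Month 1: interest €74.50; balance after payment €3,071.76.
Month 2: interest €72.19; balance after payment €2,970.91.
Month 3: interest €69.82; balance after payment €2,867.68.
Month 4: interest €67.39; balance after payment €2,762.04.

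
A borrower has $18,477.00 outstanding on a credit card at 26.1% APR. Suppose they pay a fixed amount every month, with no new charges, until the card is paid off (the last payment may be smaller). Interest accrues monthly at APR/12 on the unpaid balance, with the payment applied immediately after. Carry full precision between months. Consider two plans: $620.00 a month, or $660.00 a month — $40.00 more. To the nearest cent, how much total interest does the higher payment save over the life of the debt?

$1,304.95

Monthly rate r = 26.1%/12 = 2.175% = 0.02175.
At $620.00/mo: n = ⌈−ln(1 − rB₀/P)/ln(1+r)⌉ = 49 payments (last $342.86); total interest = total paid − $18,477.00 = $11,625.86.
At $660.00/mo: 44 payments (last $417.91); total interest $10,320.91.
Interest saved = $11,625.86 − $10,320.91 = $1,304.95.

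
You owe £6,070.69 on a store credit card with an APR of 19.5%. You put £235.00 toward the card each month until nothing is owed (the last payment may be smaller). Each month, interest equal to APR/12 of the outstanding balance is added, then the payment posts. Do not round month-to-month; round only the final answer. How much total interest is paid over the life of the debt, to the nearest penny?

£1,865.59

Monthly rate r = 19.5%/12 = 1.625% = 0.01625.
Payoff takes n = ⌈−ln(1 − rB₀/P)/ln(1+r)⌉ = ⌈33.770⌉ = 34 payments; the last is £181.28.
Total paid = 33·£235.00 + £181.28 = £7,936.28.
Total interest = total paid − principal = £7,936.28 − £6,070.69 = £1,865.59.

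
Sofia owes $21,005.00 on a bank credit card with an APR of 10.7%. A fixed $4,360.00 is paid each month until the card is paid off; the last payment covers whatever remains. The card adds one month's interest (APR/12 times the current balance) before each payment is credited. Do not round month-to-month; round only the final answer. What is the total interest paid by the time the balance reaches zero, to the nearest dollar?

$561

Monthly rate r = 10.7%/12 = 0.891667% = 0.00891667.
Payoff takes n = ⌈−ln(1 − rB₀/P)/ln(1+r)⌉ = ⌈4.946⌉ = 5 payments; the last is $4,126.07.
Total paid = 4·$4,360.00 + $4,126.07 = $21,566.07.
Total interest = total paid − principal = $21,566.07 − $21,005.00 = $561.07.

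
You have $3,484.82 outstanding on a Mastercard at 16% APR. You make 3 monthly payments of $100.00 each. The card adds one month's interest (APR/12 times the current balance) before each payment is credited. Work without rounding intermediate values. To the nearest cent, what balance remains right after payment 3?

$3,322.06

Monthly rate r = 16%/12 = 1.33333% = 0.0133333.
Each month: B ← B·(1+r) − $100.00.
Month 1: interest $46.46; balance after payment $3,431.28.
Month 2: interest $45.75; balance after payment $3,377.03.
Month 3: interest $45.03; balance after payment $3,322.06.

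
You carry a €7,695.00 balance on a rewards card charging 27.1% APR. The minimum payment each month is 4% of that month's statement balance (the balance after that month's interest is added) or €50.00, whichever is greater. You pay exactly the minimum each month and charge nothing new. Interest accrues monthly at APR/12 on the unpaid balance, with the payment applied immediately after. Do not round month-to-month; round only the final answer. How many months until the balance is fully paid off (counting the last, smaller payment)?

Monthly rate r = 27.1%/12 = 2.25833% = 0.0225833.
While 4% of the post-interest balance exceeds €50.00, each month B ← (B·(1+r))·(1 − 0.04), i.e. B shrinks by the factor (1+r)·0.96 = 0.98168.
This holds for months 1–100. Entering month 101 the balance is €1,211.16; 4% of the post-interest balance is now below €50.00, so the flat €50.00 minimum applies from here.
From month 101 a fixed €50.00 at rate r clears €1,211.16 in 36 more payments. Total: 100 + 36 = 136 months.

136 months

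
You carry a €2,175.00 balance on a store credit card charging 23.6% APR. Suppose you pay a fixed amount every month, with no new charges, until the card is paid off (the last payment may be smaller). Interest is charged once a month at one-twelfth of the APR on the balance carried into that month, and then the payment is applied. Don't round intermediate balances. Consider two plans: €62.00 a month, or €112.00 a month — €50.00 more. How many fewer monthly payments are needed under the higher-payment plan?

Monthly rate r = 23.6%/12 = 1.96667% = 0.0196667.
At €62.00/mo: n = ⌈−ln(1 − rB₀/P)/ln(1+r)⌉ = 61 payments (last €7.63); total interest = total paid − €2,175.00 = €1,552.63.
At €112.00/mo: 25 payments (last €79.12); total interest €592.12.
Payments saved = 61 − 25 = 36.

36 fewer payments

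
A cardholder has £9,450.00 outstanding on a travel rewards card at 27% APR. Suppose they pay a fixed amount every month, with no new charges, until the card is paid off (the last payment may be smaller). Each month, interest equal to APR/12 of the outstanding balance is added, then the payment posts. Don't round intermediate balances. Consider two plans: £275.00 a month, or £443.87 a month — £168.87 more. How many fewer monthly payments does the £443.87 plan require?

37 fewer payments

Monthly rate r = 27%/12 = 2.25% = 0.0225.
At £275.00/mo: n = ⌈−ln(1 − rB₀/P)/ln(1+r)⌉ = 67 payments (last £186.88); total interest = total paid − £9,450.00 = £8,886.88.
At £443.87/mo: 30 payments (last £136.43); total interest £3,558.66.
Payments saved = 67 − 30 = 37.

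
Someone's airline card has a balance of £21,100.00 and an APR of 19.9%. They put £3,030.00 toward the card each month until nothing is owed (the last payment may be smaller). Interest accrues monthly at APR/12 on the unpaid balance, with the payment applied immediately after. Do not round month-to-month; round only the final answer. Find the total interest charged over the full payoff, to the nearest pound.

£1,513

Monthly rate r = 19.9%/12 = 1.65833% = 0.0165833.
Payoff takes n = ⌈−ln(1 − rB₀/P)/ln(1+r)⌉ = ⌈7.461⌉ = 8 payments; the last is £1,402.67.
Total paid = 7·£3,030.00 + £1,402.67 = £22,612.67.
Total interest = total paid − principal = £22,612.67 − £21,100.00 = £1,512.67.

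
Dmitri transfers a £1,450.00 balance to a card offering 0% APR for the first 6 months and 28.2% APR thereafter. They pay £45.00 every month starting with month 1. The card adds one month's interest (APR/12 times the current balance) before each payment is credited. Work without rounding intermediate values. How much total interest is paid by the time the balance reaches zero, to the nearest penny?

Promo months 1–6 at r₀ = 0%/12 = 0; months 7+ at r₁ = 28.2%/12 = 0.0235.
After month 6 (no interest yet): B = £1,450.00 − 6·£45.00 = £1,180.00.
Then at r₁ with £45.00/mo: n₂ = −ln(1 − r₁·B/P)/ln(1+r₁) ≈ 41.23 → 42 more payments.
Total paid = 47·£45.00 + £10.43 = £2,125.43; interest = £2,125.43 − £1,450.00 = £675.43.

£675.43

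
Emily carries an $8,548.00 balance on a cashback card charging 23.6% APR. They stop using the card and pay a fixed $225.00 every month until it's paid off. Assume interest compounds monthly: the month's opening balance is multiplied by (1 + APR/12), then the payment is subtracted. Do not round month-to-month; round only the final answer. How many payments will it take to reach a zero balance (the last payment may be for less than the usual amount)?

71 months

Monthly rate r = 23.6%/12 = 1.96667% = 0.0196667.
Recurrence: B ← B·(1+r) − $225.00.
Month 1: interest $168.11; balance after payment $8,491.11.
Month 2: interest $166.99; balance after payment $8,433.10.
Closed form: n = −ln(1 − rB₀/P)/ln(1+r) = −ln(0.25284)/ln(1.01967) ≈ 70.600, so the balance reaches zero during payment 71.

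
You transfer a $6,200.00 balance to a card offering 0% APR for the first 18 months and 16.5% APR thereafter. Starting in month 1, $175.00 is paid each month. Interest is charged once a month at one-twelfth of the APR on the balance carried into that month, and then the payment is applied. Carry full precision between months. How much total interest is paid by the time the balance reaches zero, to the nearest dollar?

Promo months 1–18 at r₀ = 0%/12 = 0; months 19+ at r₁ = 16.5%/12 = 0.01375.
After month 18 (no interest yet): B = $6,200.00 − 18·$175.00 = $3,050.00.
Then at r₁ with $175.00/mo: n₂ = −ln(1 − r₁·B/P)/ln(1+r₁) ≈ 20.06 → 21 more payments.
Total paid = 38·$175.00 + $10.84 = $6,660.84; interest = $6,660.84 − $6,200.00 = $460.84.

$461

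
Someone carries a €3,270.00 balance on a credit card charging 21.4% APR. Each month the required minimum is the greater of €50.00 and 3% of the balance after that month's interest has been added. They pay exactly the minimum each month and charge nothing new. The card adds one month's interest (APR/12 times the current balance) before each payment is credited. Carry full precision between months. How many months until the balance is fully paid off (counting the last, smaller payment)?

Monthly rate r = 21.4%/12 = 1.78333% = 0.0178333.
While 3% of the post-interest balance exceeds €50.00, each month B ← (B·(1+r))·(1 − 0.03), i.e. B shrinks by the factor (1+r)·0.97 = 0.9873.
This holds for months 1–55. Entering month 56 the balance is €1,618.86; 3% of the post-interest balance is now below €50.00, so the flat €50.00 minimum applies from here.
From month 56 a fixed €50.00 at rate r clears €1,618.86 in 49 more payments. Total: 55 + 49 = 104 months.

104 months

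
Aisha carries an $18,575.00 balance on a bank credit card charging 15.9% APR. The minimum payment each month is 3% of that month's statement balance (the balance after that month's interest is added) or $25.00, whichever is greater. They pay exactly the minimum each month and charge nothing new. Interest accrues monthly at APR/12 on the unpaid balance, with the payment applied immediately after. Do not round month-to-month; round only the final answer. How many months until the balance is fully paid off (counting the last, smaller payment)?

224 months

Monthly rate r = 15.9%/12 = 1.325% = 0.01325.
While 3% of the post-interest balance exceeds $25.00, each month B ← (B·(1+r))·(1 − 0.03), i.e. B shrinks by the factor (1+r)·0.97 = 0.98285.
This holds for months 1–181. Entering month 182 the balance is $811.56; 3% of the post-interest balance is now below $25.00, so the flat $25.00 minimum applies from here.
From month 182 a fixed $25.00 at rate r clears $811.56 in 43 more payments. Total: 181 + 43 = 224 months.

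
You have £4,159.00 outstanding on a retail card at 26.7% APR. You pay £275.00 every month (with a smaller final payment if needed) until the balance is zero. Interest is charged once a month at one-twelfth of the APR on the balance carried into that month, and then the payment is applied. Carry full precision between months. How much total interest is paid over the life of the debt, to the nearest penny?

£968.13

Monthly rate r = 26.7%/12 = 2.225% = 0.02225.
Payoff takes n = ⌈−ln(1 − rB₀/P)/ln(1+r)⌉ = ⌈18.642⌉ = 19 payments; the last is £177.13.
Total paid = 18·£275.00 + £177.13 = £5,127.13.
Total interest = total paid − principal = £5,127.13 − £4,159.00 = £968.13.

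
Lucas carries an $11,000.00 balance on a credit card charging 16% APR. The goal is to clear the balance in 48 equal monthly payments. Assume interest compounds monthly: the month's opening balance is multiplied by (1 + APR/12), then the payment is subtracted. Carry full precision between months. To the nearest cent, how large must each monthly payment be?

Monthly rate r = 16%/12 = 1.33333% = 0.0133333.
Level-payment amortization: P = B₀·r / (1 − (1+r)^(−n)) = 11000.00·0.0133333 / (1 − 1.01333^(−48)).
Denominator 1 − (1+r)^(−48) = 0.470472873.
P = 146.667 / 0.470472873 ≈ 311.74.

$311.74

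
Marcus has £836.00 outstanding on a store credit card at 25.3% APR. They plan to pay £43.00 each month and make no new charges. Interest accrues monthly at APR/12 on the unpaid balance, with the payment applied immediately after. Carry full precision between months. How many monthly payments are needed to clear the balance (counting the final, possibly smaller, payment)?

26 payments

Monthly rate r = 25.3%/12 = 2.10833% = 0.0210833.
Recurrence: B ← B·(1+r) − £43.00.
Month 1: interest £17.63; balance after payment £810.63.
Month 2: interest £17.09; balance after payment £784.72.
Closed form: n = −ln(1 − rB₀/P)/ln(1+r) = −ln(0.5901)/ln(1.02108) ≈ 25.281, so the balance reaches zero during payment 26.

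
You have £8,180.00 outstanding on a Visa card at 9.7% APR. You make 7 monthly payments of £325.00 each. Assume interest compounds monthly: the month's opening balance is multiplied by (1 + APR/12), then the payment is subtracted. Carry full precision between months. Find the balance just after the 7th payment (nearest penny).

Monthly rate r = 9.7%/12 = 0.808333% = 0.00808333.
Each month: B ← B·(1+r) − £325.00.
Month 1: interest £66.12; balance after payment £7,921.12.
Month 2: interest £64.03; balance after payment £7,660.15.
Month 3: interest £61.92; balance after payment £7,397.07.
Month 4: interest £59.79; balance after payment £7,131.86.
Month 5: interest £57.65; balance after payment £6,864.51.
Month 6: interest £55.49; balance after payment £6,595.00.
Month 7: interest £53.31; balance after payment £6,323.31.

£6,323.31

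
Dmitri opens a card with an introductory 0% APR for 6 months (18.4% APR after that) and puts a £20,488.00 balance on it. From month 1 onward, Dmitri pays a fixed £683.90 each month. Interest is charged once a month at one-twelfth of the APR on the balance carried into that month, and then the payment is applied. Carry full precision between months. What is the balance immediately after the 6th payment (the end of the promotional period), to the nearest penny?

£16,384.60

Promo months 1–6 at r₀ = 0%/12 = 0; months 7+ at r₁ = 18.4%/12 = 0.0153333.
After month 6 (no interest yet): B = £20,488.00 − 6·£683.90 = £16,384.60.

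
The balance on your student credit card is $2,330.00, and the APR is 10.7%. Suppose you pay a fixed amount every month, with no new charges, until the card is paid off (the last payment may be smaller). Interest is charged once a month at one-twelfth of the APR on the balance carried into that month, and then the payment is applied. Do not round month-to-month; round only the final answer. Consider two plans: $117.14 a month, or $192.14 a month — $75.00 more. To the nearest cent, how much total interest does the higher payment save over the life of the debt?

Monthly rate r = 10.7%/12 = 0.891667% = 0.00891667.
At $117.14/mo: n = ⌈−ln(1 − rB₀/P)/ln(1+r)⌉ = 22 payments (last $116.33); total interest = total paid − $2,330.00 = $246.27.
At $192.14/mo: 13 payments (last $171.24); total interest $146.92.
Interest saved = $246.27 − $146.92 = $99.35.

$99.35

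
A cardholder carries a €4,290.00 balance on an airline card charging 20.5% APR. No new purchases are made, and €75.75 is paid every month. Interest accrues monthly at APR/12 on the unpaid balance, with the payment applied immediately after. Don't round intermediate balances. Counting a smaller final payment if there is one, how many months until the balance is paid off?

203 payments

Monthly rate r = 20.5%/12 = 1.70833% = 0.0170833.
Recurrence: B ← B·(1+r) − €75.75.
Month 1: interest €73.29; balance after payment €4,287.54.
Month 2: interest €73.25; balance after payment €4,285.03.
Closed form: n = −ln(1 − rB₀/P)/ln(1+r) = −ln(0.032508)/ln(1.01708) ≈ 202.270, so the balance reaches zero during payment 203.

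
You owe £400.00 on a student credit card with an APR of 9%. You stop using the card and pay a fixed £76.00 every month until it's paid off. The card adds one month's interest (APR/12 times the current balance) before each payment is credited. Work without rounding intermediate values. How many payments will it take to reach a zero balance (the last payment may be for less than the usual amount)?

6 payments

Monthly rate r = 9%/12 = 0.75% = 0.0075.
Recurrence: B ← B·(1+r) − £76.00.
Month 1: interest £3.00; balance after payment £327.00.
Month 2: interest £2.45; balance after payment £253.45.
Month 3: interest £1.90; balance after payment £179.35.
Month 4: interest £1.35; balance after payment £104.70.
Month 5: interest £0.79; balance after payment £29.48.
Month 6: interest £0.22; balance after payment £0.00.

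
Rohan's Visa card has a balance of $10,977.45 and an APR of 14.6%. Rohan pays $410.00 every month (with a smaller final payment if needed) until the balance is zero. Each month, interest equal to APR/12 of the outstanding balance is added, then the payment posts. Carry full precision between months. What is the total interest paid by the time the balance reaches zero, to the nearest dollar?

$2,386

Monthly rate r = 14.6%/12 = 1.21667% = 0.0121667.
Payoff takes n = ⌈−ln(1 − rB₀/P)/ln(1+r)⌉ = ⌈32.593⌉ = 33 payments; the last is $243.88.
Total paid = 32·$410.00 + $243.88 = $13,363.88.
Total interest = total paid − principal = $13,363.88 − $10,977.45 = $2,386.43.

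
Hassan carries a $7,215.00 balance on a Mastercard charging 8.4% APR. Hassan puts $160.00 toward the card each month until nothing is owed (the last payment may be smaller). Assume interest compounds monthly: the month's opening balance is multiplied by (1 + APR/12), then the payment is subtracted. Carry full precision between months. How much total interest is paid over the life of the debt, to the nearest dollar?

Monthly rate r = 8.4%/12 = 0.7% = 0.007.
Payoff takes n = ⌈−ln(1 − rB₀/P)/ln(1+r)⌉ = ⌈54.374⌉ = 55 payments; the last is $60.04.
Total paid = 54·$160.00 + $60.04 = $8,700.04.
Total interest = total paid − principal = $8,700.04 − $7,215.00 = $1,485.04.

$1,485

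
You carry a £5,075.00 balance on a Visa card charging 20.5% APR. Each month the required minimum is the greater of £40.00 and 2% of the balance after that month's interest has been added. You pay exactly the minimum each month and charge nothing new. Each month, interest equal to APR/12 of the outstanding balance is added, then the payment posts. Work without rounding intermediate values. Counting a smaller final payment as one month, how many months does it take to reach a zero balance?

399 months

Monthly rate r = 20.5%/12 = 1.70833% = 0.0170833.
While 2% of the post-interest balance exceeds £40.00, each month B ← (B·(1+r))·(1 − 0.02), i.e. B shrinks by the factor (1+r)·0.98 = 0.99674.
This holds for months 1–291. Entering month 292 the balance is £1,963.25; 2% of the post-interest balance is now below £40.00, so the flat £40.00 minimum applies from here.
From month 292 a fixed £40.00 at rate r clears £1,963.25 in 108 more payments. Total: 291 + 108 = 399 months.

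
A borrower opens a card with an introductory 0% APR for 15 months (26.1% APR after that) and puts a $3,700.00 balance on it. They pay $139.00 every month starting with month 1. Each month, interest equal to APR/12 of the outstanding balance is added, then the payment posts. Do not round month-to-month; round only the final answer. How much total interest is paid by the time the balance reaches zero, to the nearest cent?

$267.17

Promo months 1–15 at r₀ = 0%/12 = 0; months 16+ at r₁ = 26.1%/12 = 0.02175.
After month 15 (no interest yet): B = $3,700.00 − 15·$139.00 = $1,615.00.
Then at r₁ with $139.00/mo: n₂ = −ln(1 − r₁·B/P)/ln(1+r₁) ≈ 13.54 → 14 more payments.
Total paid = 28·$139.00 + $75.17 = $3,967.17; interest = $3,967.17 − $3,700.00 = $267.17.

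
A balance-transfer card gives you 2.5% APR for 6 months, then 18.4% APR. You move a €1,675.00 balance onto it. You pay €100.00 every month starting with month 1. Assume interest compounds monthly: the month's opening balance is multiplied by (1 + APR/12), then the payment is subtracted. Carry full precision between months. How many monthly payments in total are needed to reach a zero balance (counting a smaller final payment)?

19 months

Promo months 1–6 at r₀ = 2.5%/12 = 0.00208333; months 7+ at r₁ = 18.4%/12 = 0.0153333.
After month 6: iterate B ← B·(1+r₀) − €100.00 for 6 months → €1,092.91.
Then at r₁ with €100.00/mo: n₂ = −ln(1 − r₁·B/P)/ln(1+r₁) ≈ 12.05 → 13 more payments.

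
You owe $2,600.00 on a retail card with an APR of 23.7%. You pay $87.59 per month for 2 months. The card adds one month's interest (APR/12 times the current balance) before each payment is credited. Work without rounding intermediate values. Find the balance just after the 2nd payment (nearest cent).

$2,526.80

Monthly rate r = 23.7%/12 = 1.975% = 0.01975.
Each month: B ← B·(1+r) − $87.59.
Month 1: interest $51.35; balance after payment $2,563.76.
Month 2: interest $50.63; balance after payment $2,526.80.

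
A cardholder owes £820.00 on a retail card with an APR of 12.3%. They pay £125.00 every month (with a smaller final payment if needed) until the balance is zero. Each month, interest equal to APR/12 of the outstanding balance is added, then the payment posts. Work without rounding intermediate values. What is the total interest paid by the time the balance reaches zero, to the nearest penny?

£33.30

Monthly rate r = 12.3%/12 = 1.025% = 0.01025.
Payoff takes n = ⌈−ln(1 − rB₀/P)/ln(1+r)⌉ = ⌈6.826⌉ = 7 payments; the last is £103.30.
Total paid = 6·£125.00 + £103.30 = £853.30.
Total interest = total paid − principal = £853.30 − £820.00 = £33.30.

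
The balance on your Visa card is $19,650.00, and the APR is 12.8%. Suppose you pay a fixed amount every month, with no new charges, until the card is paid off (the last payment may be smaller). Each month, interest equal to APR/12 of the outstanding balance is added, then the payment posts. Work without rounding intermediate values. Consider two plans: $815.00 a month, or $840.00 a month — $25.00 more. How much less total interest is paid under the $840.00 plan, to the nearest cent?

$110.95

Monthly rate r = 12.8%/12 = 1.06667% = 0.0106667.
At $815.00/mo: n = ⌈−ln(1 − rB₀/P)/ln(1+r)⌉ = 29 payments (last $16.50); total interest = total paid − $19,650.00 = $3,186.50.
At $840.00/mo: 28 payments (last $45.55); total interest $3,075.55.
Interest saved = $3,186.50 − $3,075.55 = $110.95.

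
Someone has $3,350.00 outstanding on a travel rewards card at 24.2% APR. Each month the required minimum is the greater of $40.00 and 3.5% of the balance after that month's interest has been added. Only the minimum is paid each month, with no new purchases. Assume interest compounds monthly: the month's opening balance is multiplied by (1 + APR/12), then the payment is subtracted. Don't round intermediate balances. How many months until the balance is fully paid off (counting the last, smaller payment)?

112 months

Monthly rate r = 24.2%/12 = 2.01667% = 0.0201667.
While 3.5% of the post-interest balance exceeds $40.00, each month B ← (B·(1+r))·(1 − 0.035), i.e. B shrinks by the factor (1+r)·0.965 = 0.98446.
This holds for months 1–70. Entering month 71 the balance is $1,119.27; 3.5% of the post-interest balance is now below $40.00, so the flat $40.00 minimum applies from here.
From month 71 a fixed $40.00 at rate r clears $1,119.27 in 42 more payments. Total: 70 + 42 = 112 months.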